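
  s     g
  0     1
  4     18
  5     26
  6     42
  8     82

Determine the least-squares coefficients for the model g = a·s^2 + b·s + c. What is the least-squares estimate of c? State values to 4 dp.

Normal-equation sums: Σs^2·s^2 = 6273, Σs^2·s = 917, Σs^2 = 141, Σs·s = 141, Σs = 23, Σ1 = 5.
And Σs^2·g = 7698, Σs·g = 1110, Σg = 169.
Row-reducing yields a = 3169/2002, b = -477/182, c = 1219/1001.

c = 1.2178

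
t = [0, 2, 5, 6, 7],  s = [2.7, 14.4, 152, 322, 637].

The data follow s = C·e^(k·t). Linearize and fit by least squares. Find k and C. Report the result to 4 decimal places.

k = 0.7834, C = 2.8562

Linearized form: ln s = k·t + ln C. From the 5 transformed points,
XᵀX = [[114.0000, 20.0000]; [20.0000, 5]], rhs = [110.2986, 20.9157]ᵀ  (here Σt = 20.0000, Σ(t)² = 114.0000, Σln s = 20.9157, Σt·ln s = 110.2986).
Slope k = (n·Σt·ln s − Σt·Σln s)/(n·Σ(t)² − (Σt)²) = (5·110.2986 − 20.0000·20.9157)/170.0000 = 0.78341; ln C = (Σln s − k·Σt)/n = 1.04951, so C = exp(1.04951) = 2.85625.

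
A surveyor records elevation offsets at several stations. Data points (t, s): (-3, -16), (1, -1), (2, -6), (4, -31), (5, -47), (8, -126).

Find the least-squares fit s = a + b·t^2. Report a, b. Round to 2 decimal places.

a = 1.63, b = -1.99

Forming AᵀA = [[6, 119]; [119, 5075]] and Aᵀs = [-227, -9904]ᵀ gives AᵀA·[a, b]ᵀ = Aᵀs.
Eliminating b: 5075·(row 1) − 119·(row 2) gives 16289·a = 5075·(-227) − 119·(-9904) = 26551, so a = 3793/2327.
Then b = ((-9904) − 119·(3793/2327))/5075 = -32411/16289.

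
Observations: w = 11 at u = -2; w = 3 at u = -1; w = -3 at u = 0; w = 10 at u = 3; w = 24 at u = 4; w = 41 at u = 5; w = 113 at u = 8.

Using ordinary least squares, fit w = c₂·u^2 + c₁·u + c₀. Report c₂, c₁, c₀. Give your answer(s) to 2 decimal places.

Entries of AᵀA: Σu^2·u^2 = 5075, Σu^2·u = 719, Σu^2 = 119, Σu·u = 119, Σu = 17, Σ1 = 7.
And Σu^2·w = 8778, Σu·w = 1210, Σw = 199.
AᵀA·[c₂, c₁, c₀]ᵀ = Aᵀw becomes [[5075, 719, 119]; [719, 119, 17]; [119, 17, 7]]·[c₂, c₁, c₀]ᵀ = [8778, 1210, 199]ᵀ.
Inverting the 3×3 Gram matrix, [c₂, c₁, c₀]ᵀ = [373735/182994, -50959/26142, -47489/30499]ᵀ.

c₂ = 2.04, c₁ = -1.95, c₀ = -1.56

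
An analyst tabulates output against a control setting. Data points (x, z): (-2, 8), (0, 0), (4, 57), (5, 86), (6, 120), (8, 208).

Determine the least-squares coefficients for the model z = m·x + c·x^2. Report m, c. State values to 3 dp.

m = 2.226, c = 2.974

Setting ∂/∂m … = 0 gives: 145·m + 909·c = 3026;  909·m + 6289·c = 20726.
(Σx·x = 145, Σx·x^2 = 909, Σx^2·x^2 = 6289, Σx·z = 3026, Σx^2·z = 20726.)
Eliminating c: 6289·(row 1) − 909·(row 2) gives 85624·m = 6289·3026 − 909·20726 = 190580, so m = 47645/21406.
Then c = (20726 − 909·(47645/21406))/6289 = 63659/21406.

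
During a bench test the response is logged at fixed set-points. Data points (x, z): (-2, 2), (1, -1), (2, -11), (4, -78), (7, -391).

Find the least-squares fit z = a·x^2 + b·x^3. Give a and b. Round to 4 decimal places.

Normal-equation sums: Σx^2·x^2 = 2690, Σx^2·x^3 = 17832, Σx^3·x^3 = 121874.
Right-hand side: Σx^2·z = -20444, Σx^3·z = -139210.
So AᵀA·[a, b]ᵀ = Aᵀz: [[2690, 17832]; [17832, 121874]]·[a, b]ᵀ = [-20444, -139210]ᵀ.
Δ = 2690·121874 − 17832² = 9860836.
a = ((-20444)·121874 − 17832·(-139210))/9860836 = -2299834/2465209; b = (2690·(-139210) − 17832·(-20444))/9860836 = -2479373/2465209.

a = -0.9329, b = -1.0057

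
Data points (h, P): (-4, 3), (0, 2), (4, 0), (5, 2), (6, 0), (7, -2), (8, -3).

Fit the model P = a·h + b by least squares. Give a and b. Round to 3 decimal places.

a = -0.433, b = 1.896

With design matrix A, AᵀA = [[206, 26]; [26, 7]] and AᵀP = [-40, 2]ᵀ.
det = 206·7 − 26² = 766.
a = ((-40)·7 − 26·2)/766 = -166/383; b = (206·2 − 26·(-40))/766 = 726/383.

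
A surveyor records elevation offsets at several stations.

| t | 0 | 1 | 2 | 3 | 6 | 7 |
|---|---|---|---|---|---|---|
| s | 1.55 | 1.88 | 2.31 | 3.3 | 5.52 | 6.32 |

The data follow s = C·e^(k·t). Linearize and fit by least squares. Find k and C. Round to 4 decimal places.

With ln sᵢ as the transformed response and tᵢ as the regressor:
Σt = 19.0000, Σ(t)² = 99.0000, Σln s = 6.6528, Σt·ln s = 29.0438.
Normal system: [[99.0000, 19.0000]; [19.0000, 6]]·[k, ln C]ᵀ = [29.0438, 6.6528]ᵀ.
Slope k = (n·Σt·ln s − Σt·Σln s)/(n·Σ(t)² − (Σt)²) = (6·29.0438 − 19.0000·6.6528)/233.0000 = 0.20541; ln C = (Σln s − k·Σt)/n = 0.45834, so C = exp(0.45834) = 1.58145.

k = 0.2054, C = 1.5814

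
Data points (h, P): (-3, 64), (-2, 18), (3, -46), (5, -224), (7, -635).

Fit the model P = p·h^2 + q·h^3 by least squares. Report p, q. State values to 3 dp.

p = 1.003, q = -1.995

Compute the Gram sums: Σh^2·h^2 = 3204, Σh^2·h^3 = 19900, Σh^3·h^3 = 134796.
Moment sums: Σh^2·P = -36481, Σh^3·P = -248919.
Normal equations: [[3204, 19900]; [19900, 134796]]·[p, q]ᵀ = [-36481, -248919]ᵀ.
det = 3204·134796 − 19900² = 35876384.
p = ((-36481)·134796 − 19900·(-248919))/35876384 = 4499403/4484548; q = (3204·(-248919) − 19900·(-36481))/35876384 = -2236393/1121137.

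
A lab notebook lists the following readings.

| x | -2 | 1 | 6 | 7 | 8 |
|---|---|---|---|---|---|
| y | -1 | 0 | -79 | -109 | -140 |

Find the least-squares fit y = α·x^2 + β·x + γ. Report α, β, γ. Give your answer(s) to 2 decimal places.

α = -2.05, β = -1.65, γ = 3.84

Setting ∂/∂α … = 0 gives: 7810·α + 1064·β + 154·γ = -17149;  1064·α + 154·β + 20·γ = -2355;  154·α + 20·β + 5·γ = -329.
Solving the 3×3 system (Gaussian elimination) gives α = -134243/65598, β = -108317/65598, γ = 1446/377.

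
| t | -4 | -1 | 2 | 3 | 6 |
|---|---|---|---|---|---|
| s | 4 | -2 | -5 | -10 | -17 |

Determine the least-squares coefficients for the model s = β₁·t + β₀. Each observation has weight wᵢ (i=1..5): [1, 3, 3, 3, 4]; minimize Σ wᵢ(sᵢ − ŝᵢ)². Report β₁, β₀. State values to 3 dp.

Setting ∂/∂β₁ … = 0 gives: 202·β₁ + 32·β₀ = -538;  32·β₁ + 14·β₀ = -115.
det = 202·14 − 32² = 1804.
β₁ = ((-538)·14 − 32·(-115))/1804 = -963/451; β₀ = (202·(-115) − 32·(-538))/1804 = -3007/902.

β₁ = -2.135, β₀ = -3.334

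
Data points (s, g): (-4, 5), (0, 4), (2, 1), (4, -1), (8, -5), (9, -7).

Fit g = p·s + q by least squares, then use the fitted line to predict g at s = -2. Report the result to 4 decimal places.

From the data, Σs·s = 181, Σs = 19, Σ1 = 6.
Moment sums: Σs·g = -125, Σg = -3.
Normal equations: [[181, 19]; [19, 6]]·[p, q]ᵀ = [-125, -3]ᵀ.
Eliminating q: 6·(row 1) − 19·(row 2) gives 725·p = 6·(-125) − 19·(-3) = -693, so p = -693/725.
Then q = ((-3) − 19·(-693/725))/6 = 1832/725.
At s = -2: ĝ = (-693/725)·(-2) + (1832/725)·(1) = 3218/725.

ĝ = 4.4386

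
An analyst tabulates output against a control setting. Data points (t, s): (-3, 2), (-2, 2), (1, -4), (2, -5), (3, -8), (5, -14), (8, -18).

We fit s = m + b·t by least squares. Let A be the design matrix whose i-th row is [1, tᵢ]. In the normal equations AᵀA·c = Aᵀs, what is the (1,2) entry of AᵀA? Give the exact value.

Row 1 ↔ basis 1, column 2 ↔ basis t, so (AᵀA)_{1,2} = Σᵢ t = (1)·(-3) + (1)·(-2) + (1)·(1) + (1)·(2) + (1)·(3) + (1)·(5) + (1)·(8) = 14.

14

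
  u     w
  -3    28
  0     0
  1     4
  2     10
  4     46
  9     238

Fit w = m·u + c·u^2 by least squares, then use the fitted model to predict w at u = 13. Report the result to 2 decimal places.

Entries of MᵀM: Σu·u = 111, Σu·u^2 = 775, Σu^2·u^2 = 6915.
Moment sums: Σu·w = 2266, Σu^2·w = 20310.
Δ = 111·6915 − 775² = 166940.
m = (2266·6915 − 775·20310)/166940 = -3543/8347; c = (111·20310 − 775·2266)/166940 = 24913/8347.
At u = 13: ŵ = (-3543/8347)·(13) + (24913/8347)·(169) = 4164238/8347.

ŵ = 498.89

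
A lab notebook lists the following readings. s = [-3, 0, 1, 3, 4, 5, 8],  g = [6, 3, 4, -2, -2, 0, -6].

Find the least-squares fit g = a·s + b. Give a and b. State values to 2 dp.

The normal system MᵀM·[a, b]ᵀ = Mᵀg is [[124, 18]; [18, 7]]·[a, b]ᵀ = [-76, 3]ᵀ.
Δ = 124·7 − 18² = 544.
a = ((-76)·7 − 18·3)/544 = -293/272; b = (124·3 − 18·(-76))/544 = 435/136.

a = -1.08, b = 3.20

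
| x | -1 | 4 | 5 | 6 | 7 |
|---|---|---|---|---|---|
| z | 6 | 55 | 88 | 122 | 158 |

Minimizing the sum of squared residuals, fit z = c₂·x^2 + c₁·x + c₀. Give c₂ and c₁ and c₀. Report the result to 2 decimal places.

With design matrix A, AᵀA = [[4579, 747, 127]; [747, 127, 21]; [127, 21, 5]] and Aᵀz = [15220, 2492, 429]ᵀ.
Inverting the 3×3 Gram matrix, [c₂, c₁, c₀]ᵀ = [50803/17198, 26251/17198, 37469/8599]ᵀ.

c₂ = 2.95, c₁ = 1.53, c₀ = 4.36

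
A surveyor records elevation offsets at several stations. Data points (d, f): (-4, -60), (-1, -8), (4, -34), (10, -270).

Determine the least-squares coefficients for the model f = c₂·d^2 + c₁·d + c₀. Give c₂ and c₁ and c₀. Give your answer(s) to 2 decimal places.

Sums needed: Σd^2·d^2 = 10513, Σd^2·d = 999, Σd^2 = 133, Σd·d = 133, Σd = 9, Σ1 = 4.
And Σd^2·f = -28512, Σd·f = -2588, Σf = -372.
AᵀA·[c₂, c₁, c₀]ᵀ = Aᵀf becomes [[10513, 999, 133]; [999, 133, 9]; [133, 9, 4]]·[c₂, c₁, c₀]ᵀ = [-28512, -2588, -372]ᵀ.
Solving the 3×3 system (Gaussian elimination) gives c₂ = -198287/65694, c₁ = 70129/21898, c₀ = 5065/32847.

c₂ = -3.02, c₁ = 3.20, c₀ = 0.15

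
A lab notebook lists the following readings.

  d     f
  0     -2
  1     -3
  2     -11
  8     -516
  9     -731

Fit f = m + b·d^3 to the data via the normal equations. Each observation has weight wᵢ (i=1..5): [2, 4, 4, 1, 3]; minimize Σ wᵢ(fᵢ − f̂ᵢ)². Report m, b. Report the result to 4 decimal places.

m = -2.4457, b = -0.9999

AᵀWA·[m, b]ᵀ = AᵀWf reads: 14·m + 2735·b = -2769;  2735·m + 1856727·b = -1863253.
(Σwᵢ·1 = 14, Σwᵢ·d^3 = 2735, Σwᵢ·d^3·d^3 = 1856727, Σwᵢ·f = -2769, Σwᵢ·d^3·f = -1863253.)
det = 14·1856727 − 2735² = 18513953.
m = ((-2769)·1856727 − 2735·(-1863253))/18513953 = -45280108/18513953; b = (14·(-1863253) − 2735·(-2769))/18513953 = -18512327/18513953.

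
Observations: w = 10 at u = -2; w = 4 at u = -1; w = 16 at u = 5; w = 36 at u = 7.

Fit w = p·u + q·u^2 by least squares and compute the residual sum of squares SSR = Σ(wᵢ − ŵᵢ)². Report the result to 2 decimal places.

With design matrix M, MᵀM = [[79, 459]; [459, 3043]] and Mᵀw = [308, 2208]ᵀ.
det = 79·3043 − 459² = 29716.
p = (308·3043 − 459·2208)/29716 = -59/23; q = (79·2208 − 459·308)/29716 = 435/391.
Residuals: 164/391, 126/391, 396/391, -218/391; SSR = 632/391.

SSR = 1.62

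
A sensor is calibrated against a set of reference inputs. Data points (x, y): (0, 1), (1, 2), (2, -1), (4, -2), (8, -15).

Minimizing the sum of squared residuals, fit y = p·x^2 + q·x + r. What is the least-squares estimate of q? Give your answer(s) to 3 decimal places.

q = 0.146

AᵀA·[p, q, r]ᵀ = Aᵀy reads: 4369·p + 585·q + 85·r = -994;  585·p + 85·q + 15·r = -128;  85·p + 15·q + 5·r = -15.
(Σx^2·x^2 = 4369, Σx^2·x = 585, Σx^2 = 85, Σx·x = 85, Σx = 15, Σ1 = 5, Σx^2·y = -994, Σx·y = -128, Σy = -15.)
Row-reducing yields p = -7/26, q = 19/130, r = 74/65.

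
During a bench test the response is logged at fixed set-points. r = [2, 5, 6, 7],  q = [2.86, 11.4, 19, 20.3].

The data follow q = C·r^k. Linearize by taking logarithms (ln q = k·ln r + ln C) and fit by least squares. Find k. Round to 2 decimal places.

k = 1.61

With ln qᵢ as the transformed response and ln rᵢ as the regressor:
Sums: Σln r = 6.0403, Σ(ln r)² = 10.0677, Σln q = 9.4395, Σln r·ln q = 15.7792.
Normal system: [[10.0677, 6.0403]; [6.0403, 4]]·[k, ln C]ᵀ = [15.7792, 9.4395]ᵀ.
Slope k = (n·Σln r·ln q − Σln r·Σln q)/(n·Σ(ln r)² − (Σln r)²) = (4·15.7792 − 6.0403·9.4395)/3.7862 = 1.61114; ln C = (Σln q − k·Σln r)/n = -0.07305.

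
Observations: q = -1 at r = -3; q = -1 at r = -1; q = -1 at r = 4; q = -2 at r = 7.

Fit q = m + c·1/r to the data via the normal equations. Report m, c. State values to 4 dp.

m = -1.3413, c = -0.3885

Sums needed: Σ1 = 4, Σ1/r = -79/84, Σ1/r·1/r = 8425/7056.
And Σq = -5, Σ1/r·q = 67/84.
Eliminating c: (8425/7056)·(row 1) − (-79/84)·(row 2) gives (3051/784)·m = (8425/7056)·(-5) − (-79/84)·(67/84) = -2302/441, so m = -36832/27459.
Then c = ((67/84) − (-79/84)·(-36832/27459))/(8425/7056) = -3556/9153.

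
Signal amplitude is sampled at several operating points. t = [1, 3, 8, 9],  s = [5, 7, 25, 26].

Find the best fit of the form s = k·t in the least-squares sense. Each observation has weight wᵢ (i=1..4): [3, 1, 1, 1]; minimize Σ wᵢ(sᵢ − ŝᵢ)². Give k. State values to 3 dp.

k = 2.994

Setting ∂/∂k … = 0 gives: 157·k = 470.
k = 470/157 = 2.99363.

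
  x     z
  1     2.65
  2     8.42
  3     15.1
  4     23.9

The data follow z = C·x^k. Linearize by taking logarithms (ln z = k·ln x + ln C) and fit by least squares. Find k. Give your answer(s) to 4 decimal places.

Linearized form: ln z = k·ln x + ln C. From the 4 transformed points,
AᵀA = [[3.6092, 3.1781]; [3.1781, 4]], rhs = [8.8592, 8.9937]ᵀ  (here Σln x = 3.1781, Σ(ln x)² = 3.6092, Σln z = 8.9937, Σln x·ln z = 8.8592).
Slope k = (n·Σln x·ln z − Σln x·Σln z)/(n·Σ(ln x)² − (Σln x)²) = (4·8.8592 − 3.1781·8.9937)/4.3368 = 1.58042; ln C = (Σln z − k·Σln x)/n = 0.99277.

k = 1.5804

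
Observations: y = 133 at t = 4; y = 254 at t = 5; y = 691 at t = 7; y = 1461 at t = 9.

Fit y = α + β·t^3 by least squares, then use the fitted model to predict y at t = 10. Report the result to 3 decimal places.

The normal equations are: 4·α + 1261·β = 2539;  1261·α + 668811·β = 1342344.
Eliminating β: 668811·(row 1) − 1261·(row 2) gives 1085123·α = 668811·2539 − 1261·1342344 = 5415345, so α = 416565/83471.
Then β = (1342344 − 1261·(416565/83471))/668811 = 2167697/1085123.
At t = 10: ŷ = (416565/83471)·(1) + (2167697/1085123)·(1000) = 2173112345/1085123.

ŷ = 2002.641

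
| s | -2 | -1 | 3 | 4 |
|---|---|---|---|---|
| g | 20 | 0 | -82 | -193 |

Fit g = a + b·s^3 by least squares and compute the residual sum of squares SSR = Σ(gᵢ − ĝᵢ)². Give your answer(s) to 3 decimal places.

SSR = 1.604

Normal-equation sums: Σ1 = 4, Σs^3 = 82, Σs^3·s^3 = 4890.
For Aᵀg: Σg = -255, Σs^3·g = -14726.
det = 4·4890 − 82² = 12836.
a = ((-255)·4890 − 82·(-14726))/12836 = -19709/6418; b = (4·(-14726) − 82·(-255))/12836 = -18997/6418.
Residuals: -3907/6418, 356/3209, 3176/3209, -3157/6418; SSR = 10297/6418.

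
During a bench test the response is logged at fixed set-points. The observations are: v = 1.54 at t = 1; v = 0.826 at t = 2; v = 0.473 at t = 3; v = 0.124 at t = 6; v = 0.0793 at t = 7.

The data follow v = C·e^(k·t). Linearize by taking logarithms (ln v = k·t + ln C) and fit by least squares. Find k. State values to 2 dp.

k = -0.48

With ln vᵢ as the transformed response and tᵢ as the regressor:
Sums: Σt = 19.0000, Σ(t)² = 99.0000, Σln v = -5.1300, Σt·ln v = -32.4630.
Normal system: [[99.0000, 19.0000]; [19.0000, 5]]·[k, ln C]ᵀ = [-32.4630, -5.1300]ᵀ.
Δ = 99.0000·5 − (19.0000)² = 134.0000; k = (-32.4630·5 − 19.0000·-5.1300)/134.0000 = -0.48391, ln C = (99.0000·-5.1300 − 19.0000·-32.4630)/134.0000 = 0.81286.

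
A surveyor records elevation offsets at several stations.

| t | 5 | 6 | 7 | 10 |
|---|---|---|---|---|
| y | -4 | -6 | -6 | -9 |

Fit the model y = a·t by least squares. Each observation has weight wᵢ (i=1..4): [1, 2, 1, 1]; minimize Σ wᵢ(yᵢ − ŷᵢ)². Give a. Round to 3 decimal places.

With design matrix X, XᵀWX = [[246]] and XᵀWy = [-224]ᵀ.
a = (-224)/246 = -0.910569.

a = -0.911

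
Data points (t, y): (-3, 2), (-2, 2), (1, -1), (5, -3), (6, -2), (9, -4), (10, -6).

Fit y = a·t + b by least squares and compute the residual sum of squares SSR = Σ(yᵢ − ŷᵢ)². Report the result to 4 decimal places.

SSR = 3.2652

Normal-equation sums: Σt·t = 256, Σt = 26, Σ1 = 7.
For Xᵀy: Σt·y = -134, Σy = -12.
Normal equations: [[256, 26]; [26, 7]]·[a, b]ᵀ = [-134, -12]ᵀ.
Determinant 256·7 − 26² = 1116.
a = ((-134)·7 − 26·(-12))/1116 = -313/558; b = (256·(-12) − 26·(-134))/1116 = 103/279.
Residuals: -29/558, 142/279, -451/558, -35/62, 278/279, 379/558, -212/279; SSR = 911/279.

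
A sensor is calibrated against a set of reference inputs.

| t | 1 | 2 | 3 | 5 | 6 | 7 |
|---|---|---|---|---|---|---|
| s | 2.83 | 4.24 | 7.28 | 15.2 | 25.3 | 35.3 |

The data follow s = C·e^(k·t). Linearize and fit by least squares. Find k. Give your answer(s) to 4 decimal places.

k = 0.4243

Let Y = ln s. Fitting Y = k·t + ln C by least squares:
AᵀA = [[124.0000, 24.0000]; [24.0000, 6]], rhs = [67.8233, 13.9860]ᵀ  (here Σt = 24.0000, Σ(t)² = 124.0000, Σln s = 13.9860, Σt·ln s = 67.8233).
Δ = 124.0000·6 − (24.0000)² = 168.0000; k = (67.8233·6 − 24.0000·13.9860)/168.0000 = 0.42427, ln C = (124.0000·13.9860 − 24.0000·67.8233)/168.0000 = 0.63393.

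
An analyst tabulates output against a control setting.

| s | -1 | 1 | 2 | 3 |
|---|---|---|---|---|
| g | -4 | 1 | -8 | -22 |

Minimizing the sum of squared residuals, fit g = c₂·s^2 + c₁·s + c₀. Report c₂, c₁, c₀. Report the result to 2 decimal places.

Forming AᵀA = [[99, 35, 15]; [35, 15, 5]; [15, 5, 4]] and Aᵀg = [-233, -77, -33]ᵀ gives AᵀA·[c₂, c₁, c₀]ᵀ = Aᵀg.
Row-reducing yields c₂ = -75/22, c₁ = 247/110, c₀ = 19/11.

c₂ = -3.41, c₁ = 2.25, c₀ = 1.73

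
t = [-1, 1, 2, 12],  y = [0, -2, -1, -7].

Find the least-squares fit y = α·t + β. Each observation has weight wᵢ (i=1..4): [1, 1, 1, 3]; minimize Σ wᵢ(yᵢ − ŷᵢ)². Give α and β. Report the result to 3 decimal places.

α = -0.527, β = -0.662

Compute the Gram sums: Σwᵢ·t·t = 438, Σwᵢ·t = 38, Σwᵢ·1 = 6.
Moment sums: Σwᵢ·t·y = -256, Σwᵢ·y = -24.
Determinant 438·6 − 38² = 1184.
α = ((-256)·6 − 38·(-24))/1184 = -39/74; β = (438·(-24) − 38·(-256))/1184 = -49/74.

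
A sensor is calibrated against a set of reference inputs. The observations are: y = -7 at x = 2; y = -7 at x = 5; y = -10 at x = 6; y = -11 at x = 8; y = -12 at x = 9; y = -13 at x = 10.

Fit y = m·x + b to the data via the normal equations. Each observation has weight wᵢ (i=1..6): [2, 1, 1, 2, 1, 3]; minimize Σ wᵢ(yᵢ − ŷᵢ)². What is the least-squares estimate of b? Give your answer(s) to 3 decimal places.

b = -4.911

Entries of AᵀWA: Σwᵢ·x·x = 578, Σwᵢ·x = 70, Σwᵢ·1 = 10.
For AᵀWy: Σwᵢ·x·y = -797, Σwᵢ·y = -104.
Normal equations: [[578, 70]; [70, 10]]·[m, b]ᵀ = [-797, -104]ᵀ.
Determinant 578·10 − 70² = 880.
m = ((-797)·10 − 70·(-104))/880 = -69/88; b = (578·(-104) − 70·(-797))/880 = -2161/440.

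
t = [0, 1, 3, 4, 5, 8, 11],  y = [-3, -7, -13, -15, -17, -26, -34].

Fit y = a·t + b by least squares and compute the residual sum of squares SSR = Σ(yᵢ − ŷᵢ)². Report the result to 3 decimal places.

AᵀA·[a, b]ᵀ = Aᵀy reads: 236·a + 32·b = -773;  32·a + 7·b = -115.
Determinant 236·7 − 32² = 628.
a = ((-773)·7 − 32·(-115))/628 = -1731/628; b = (236·(-115) − 32·(-773))/628 = -601/157.
Residuals: 130/157, -261/628, -567/628, -23/157, 383/628, -19/157, 93/628; SSR = 1321/628.

SSR = 2.104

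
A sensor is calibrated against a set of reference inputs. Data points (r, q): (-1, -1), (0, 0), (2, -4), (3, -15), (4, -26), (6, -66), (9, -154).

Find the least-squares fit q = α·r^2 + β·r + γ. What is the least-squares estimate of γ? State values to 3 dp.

Sums needed: Σr^2·r^2 = 8211, Σr^2·r = 1043, Σr^2 = 147, Σr·r = 147, Σr = 23, Σ1 = 7.
And Σr^2·q = -15418, Σr·q = -1938, Σq = -266.
XᵀX·[α, β, γ]ᵀ = Xᵀq becomes [[8211, 1043, 147]; [1043, 147, 23]; [147, 23, 7]]·[α, β, γ]ᵀ = [-15418, -1938, -266]ᵀ.
Solving the 3×3 system (Gaussian elimination) gives α = -9314/4585, β = 3374/3275, γ = 4174/3275.

γ = 1.275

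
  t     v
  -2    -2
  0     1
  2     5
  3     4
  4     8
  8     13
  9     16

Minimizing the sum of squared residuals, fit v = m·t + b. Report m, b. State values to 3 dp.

With design matrix X, XᵀX = [[178, 24]; [24, 7]] and Xᵀv = [306, 45]ᵀ.
Eliminating b: 7·(row 1) − 24·(row 2) gives 670·m = 7·306 − 24·45 = 1062, so m = 531/335.
Then b = (45 − 24·(531/335))/7 = 333/335.

m = 1.585, b = 0.994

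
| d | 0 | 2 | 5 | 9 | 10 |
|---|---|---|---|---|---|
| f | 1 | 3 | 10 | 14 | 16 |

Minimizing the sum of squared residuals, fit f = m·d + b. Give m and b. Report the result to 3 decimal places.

From the data, Σd·d = 210, Σd = 26, Σ1 = 5.
For Aᵀf: Σd·f = 342, Σf = 44.
AᵀA·[m, b]ᵀ = Aᵀf becomes [[210, 26]; [26, 5]]·[m, b]ᵀ = [342, 44]ᵀ.
Determinant 210·5 − 26² = 374.
m = (342·5 − 26·44)/374 = 283/187; b = (210·44 − 26·342)/374 = 174/187.

m = 1.513, b = 0.930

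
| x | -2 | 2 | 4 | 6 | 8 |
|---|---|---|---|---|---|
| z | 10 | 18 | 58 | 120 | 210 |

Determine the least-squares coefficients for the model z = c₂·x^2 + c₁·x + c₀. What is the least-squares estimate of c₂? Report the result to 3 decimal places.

Normal-equation sums: Σx^2·x^2 = 5680, Σx^2·x = 792, Σx^2 = 124, Σx·x = 124, Σx = 18, Σ1 = 5.
For Mᵀz: Σx^2·z = 18800, Σx·z = 2648, Σz = 416.
Solving the 3×3 system (Gaussian elimination) gives c₂ = 4087/1358, c₁ = 1265/679, c₀ = 180/97.

c₂ = 3.010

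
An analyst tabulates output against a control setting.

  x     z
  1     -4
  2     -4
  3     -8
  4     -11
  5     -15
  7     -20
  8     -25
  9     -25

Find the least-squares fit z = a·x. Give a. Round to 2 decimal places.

a = -2.89

Forming AᵀA = [[249]] and Aᵀz = [-720]ᵀ gives AᵀA·[a]ᵀ = Aᵀz.
Hence a = -720 / 249 ≈ -2.89157.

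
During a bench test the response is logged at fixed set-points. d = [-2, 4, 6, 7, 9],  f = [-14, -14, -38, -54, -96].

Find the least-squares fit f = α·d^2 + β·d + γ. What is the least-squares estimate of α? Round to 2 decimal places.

Sums needed: Σd^2·d^2 = 10530, Σd^2·d = 1344, Σd^2 = 186, Σd·d = 186, Σd = 24, Σ1 = 5.
And Σd^2·f = -12070, Σd·f = -1498, Σf = -216.
AᵀA·[α, β, γ]ᵀ = Aᵀf becomes [[10530, 1344, 186]; [1344, 186, 24]; [186, 24, 5]]·[α, β, γ]ᵀ = [-12070, -1498, -216]ᵀ.
Solving the 3×3 system (Gaussian elimination) gives α = -32321/21693, β = 64667/21693, γ = -15066/7231.

α = -1.49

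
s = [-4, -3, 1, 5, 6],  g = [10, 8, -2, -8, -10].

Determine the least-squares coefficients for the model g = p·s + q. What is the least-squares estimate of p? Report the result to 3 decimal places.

With design matrix M, MᵀM = [[87, 5]; [5, 5]] and Mᵀg = [-166, -2]ᵀ.
det = 87·5 − 5² = 410.
p = ((-166)·5 − 5·(-2))/410 = -2; q = (87·(-2) − 5·(-166))/410 = 8/5.

p = -2.000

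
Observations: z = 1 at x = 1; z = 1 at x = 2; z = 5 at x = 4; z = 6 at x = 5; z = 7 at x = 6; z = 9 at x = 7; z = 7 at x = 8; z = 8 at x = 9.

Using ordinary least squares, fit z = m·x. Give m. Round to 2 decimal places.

m = 1.04

MᵀM·[m]ᵀ = Mᵀz reads: 276·m = 286.
(Σx·x = 276, Σx·z = 286.)
Hence m = 286 / 276 ≈ 1.03623.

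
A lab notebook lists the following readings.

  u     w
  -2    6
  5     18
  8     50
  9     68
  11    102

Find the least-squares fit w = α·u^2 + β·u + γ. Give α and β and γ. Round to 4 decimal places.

MᵀM·[α, β, γ]ᵀ = Mᵀw reads: 25939·α + 2689·β + 295·γ = 21524;  2689·α + 295·β + 31·γ = 2212;  295·α + 31·β + 5·γ = 244.
Row-reducing yields α = 164308/172119, β = -203884/172119, γ = -10228/57373.

α = 0.9546, β = -1.1846, γ = -0.1783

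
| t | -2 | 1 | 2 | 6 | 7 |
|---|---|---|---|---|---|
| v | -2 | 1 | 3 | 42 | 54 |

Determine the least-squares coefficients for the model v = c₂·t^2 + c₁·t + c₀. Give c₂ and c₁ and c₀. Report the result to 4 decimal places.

c₂ = 0.9430, c₁ = 1.5823, c₀ = -2.5593

Compute the Gram sums: Σt^2·t^2 = 3730, Σt^2·t = 560, Σt^2 = 94, Σt·t = 94, Σt = 14, Σ1 = 5.
For Aᵀv: Σt^2·v = 4163, Σt·v = 641, Σv = 98.
Solving the 3×3 system (Gaussian elimination) gives c₂ = 45905/48678, c₁ = 11003/6954, c₀ = -20764/8113.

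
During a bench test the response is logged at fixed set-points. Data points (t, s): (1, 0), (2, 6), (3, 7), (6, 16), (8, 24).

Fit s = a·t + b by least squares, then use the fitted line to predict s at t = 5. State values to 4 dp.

ŝ = 13.8059

With design matrix X, XᵀX = [[114, 20]; [20, 5]] and Xᵀs = [321, 53]ᵀ.
Eliminating b: 5·(row 1) − 20·(row 2) gives 170·a = 5·321 − 20·53 = 545, so a = 109/34.
Then b = (53 − 20·(109/34))/5 = -189/85.
At t = 5: ŝ = (109/34)·(5) + (-189/85)·(1) = 2347/170.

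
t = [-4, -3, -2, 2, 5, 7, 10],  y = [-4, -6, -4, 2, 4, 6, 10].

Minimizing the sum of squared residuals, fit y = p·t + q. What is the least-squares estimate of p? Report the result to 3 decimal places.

p = 1.092

Forming XᵀX = [[207, 15]; [15, 7]] and Xᵀy = [208, 8]ᵀ gives XᵀX·[p, q]ᵀ = Xᵀy.
Δ = 207·7 − 15² = 1224.
p = (208·7 − 15·8)/1224 = 167/153; q = (207·8 − 15·208)/1224 = -61/51.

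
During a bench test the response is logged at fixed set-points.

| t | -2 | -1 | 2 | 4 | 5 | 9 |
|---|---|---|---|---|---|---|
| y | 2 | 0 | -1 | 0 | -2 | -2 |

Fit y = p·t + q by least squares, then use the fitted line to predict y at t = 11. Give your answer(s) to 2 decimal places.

ŷ = -3.01

Setting ∂/∂p … = 0 gives: 131·p + 17·q = -34;  17·p + 6·q = -3.
(Σt·t = 131, Σt = 17, Σ1 = 6, Σt·y = -34, Σy = -3.)
Determinant 131·6 − 17² = 497.
p = ((-34)·6 − 17·(-3))/497 = -153/497; q = (131·(-3) − 17·(-34))/497 = 185/497.
At t = 11: ŷ = (-153/497)·(11) + (185/497)·(1) = -214/71.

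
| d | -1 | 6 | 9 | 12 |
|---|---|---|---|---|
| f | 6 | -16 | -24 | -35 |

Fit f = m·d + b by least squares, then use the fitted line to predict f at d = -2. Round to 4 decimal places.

Normal-equation sums: Σd·d = 262, Σd = 26, Σ1 = 4.
For Aᵀf: Σd·f = -738, Σf = -69.
Determinant 262·4 − 26² = 372.
m = ((-738)·4 − 26·(-69))/372 = -193/62; b = (262·(-69) − 26·(-738))/372 = 185/62.
At d = -2: f̂ = (-193/62)·(-2) + (185/62)·(1) = 571/62.

f̂ = 9.2097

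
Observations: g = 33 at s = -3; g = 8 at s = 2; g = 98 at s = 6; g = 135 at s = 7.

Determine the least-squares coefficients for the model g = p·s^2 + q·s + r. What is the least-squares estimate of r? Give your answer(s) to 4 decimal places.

r = -0.1745

Setting ∂/∂p … = 0 gives: 3794·p + 540·q + 98·r = 10472;  540·p + 98·q + 12·r = 1450;  98·p + 12·q + 4·r = 274.
Row-reducing yields p = 7857/2585, q = -4991/2585, r = -41/235.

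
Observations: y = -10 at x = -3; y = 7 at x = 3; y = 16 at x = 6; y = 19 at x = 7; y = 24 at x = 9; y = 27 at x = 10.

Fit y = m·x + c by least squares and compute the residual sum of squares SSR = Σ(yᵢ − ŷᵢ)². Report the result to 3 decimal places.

SSR = 0.382

Compute the Gram sums: Σx·x = 284, Σx = 32, Σ1 = 6.
Moment sums: Σx·y = 766, Σy = 83.
Normal equations: [[284, 32]; [32, 6]]·[m, c]ᵀ = [766, 83]ᵀ.
Eliminating c: 6·(row 1) − 32·(row 2) gives 680·m = 6·766 − 32·83 = 1940, so m = 97/34.
Then c = (83 − 32·(97/34))/6 = -47/34.
Residuals: -1/17, -3/17, 9/34, 7/17, -5/17, -5/34; SSR = 13/34.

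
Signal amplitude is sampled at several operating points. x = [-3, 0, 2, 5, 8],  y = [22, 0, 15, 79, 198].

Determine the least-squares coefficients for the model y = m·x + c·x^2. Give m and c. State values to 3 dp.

Normal-equation sums: Σx·x = 102, Σx·x^2 = 618, Σx^2·x^2 = 4818.
Moment sums: Σx·y = 1943, Σx^2·y = 14905.
So AᵀA·[m, c]ᵀ = Aᵀy: [[102, 618]; [618, 4818]]·[m, c]ᵀ = [1943, 14905]ᵀ.
Eliminating c: 4818·(row 1) − 618·(row 2) gives 109512·m = 4818·1943 − 618·14905 = 150084, so m = 4169/3042.
Then c = (14905 − 618·(4169/3042))/4818 = 4438/1521.

m = 1.370, c = 2.918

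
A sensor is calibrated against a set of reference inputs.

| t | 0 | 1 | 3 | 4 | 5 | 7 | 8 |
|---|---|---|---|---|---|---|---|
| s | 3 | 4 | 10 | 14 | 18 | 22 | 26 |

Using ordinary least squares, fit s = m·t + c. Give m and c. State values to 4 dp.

Compute the Gram sums: Σt·t = 164, Σt = 28, Σ1 = 7.
Right-hand side: Σt·s = 542, Σs = 97.
Normal equations: [[164, 28]; [28, 7]]·[m, c]ᵀ = [542, 97]ᵀ.
Eliminating c: 7·(row 1) − 28·(row 2) gives 364·m = 7·542 − 28·97 = 1078, so m = 77/26.
Then c = (97 − 28·(77/26))/7 = 183/91.

m = 2.9615, c = 2.0110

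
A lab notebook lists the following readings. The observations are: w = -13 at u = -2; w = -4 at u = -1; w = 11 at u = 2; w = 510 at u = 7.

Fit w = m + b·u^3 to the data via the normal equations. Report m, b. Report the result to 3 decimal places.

m = -1.505, b = 1.491

MᵀM·[m, b]ᵀ = Mᵀw reads: 4·m + 342·b = 504;  342·m + 117778·b = 175126.
Eliminating b: 117778·(row 1) − 342·(row 2) gives 354148·m = 117778·504 − 342·175126 = -532980, so m = -133245/88537.
Then b = (175126 − 342·(-133245/88537))/117778 = 132034/88537.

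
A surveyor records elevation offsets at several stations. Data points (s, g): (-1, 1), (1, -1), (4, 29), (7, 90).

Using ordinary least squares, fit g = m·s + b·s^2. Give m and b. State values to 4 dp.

XᵀX·[m, b]ᵀ = Xᵀg reads: 67·m + 407·b = 744;  407·m + 2659·b = 4874.
Δ = 67·2659 − 407² = 12504.
m = (744·2659 − 407·4874)/12504 = -2711/6252; b = (67·4874 − 407·744)/12504 = 11875/6252.

m = -0.4336, b = 1.8994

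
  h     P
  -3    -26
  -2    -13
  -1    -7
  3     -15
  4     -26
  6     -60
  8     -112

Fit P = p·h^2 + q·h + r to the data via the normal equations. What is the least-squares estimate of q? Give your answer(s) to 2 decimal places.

Sums needed: Σh^2·h^2 = 5827, Σh^2·h = 783, Σh^2 = 139, Σh·h = 139, Σh = 15, Σ1 = 7.
Moment sums: Σh^2·P = -10172, Σh·P = -1294, ΣP = -259.
Solving the 3×3 system (Gaussian elimination) gives p = -11179/5772, q = 903/481, r = -14801/5772.

q = 1.88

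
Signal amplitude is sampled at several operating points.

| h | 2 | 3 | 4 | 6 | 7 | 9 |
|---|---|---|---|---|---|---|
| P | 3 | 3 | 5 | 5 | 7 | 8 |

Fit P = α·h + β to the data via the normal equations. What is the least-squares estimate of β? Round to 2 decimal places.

β = 1.33

Compute the Gram sums: Σh·h = 195, Σh = 31, Σ1 = 6.
For AᵀP: Σh·P = 186, ΣP = 31.
So AᵀA·[α, β]ᵀ = AᵀP: [[195, 31]; [31, 6]]·[α, β]ᵀ = [186, 31]ᵀ.
det = 195·6 − 31² = 209.
α = (186·6 − 31·31)/209 = 155/209; β = (195·31 − 31·186)/209 = 279/209.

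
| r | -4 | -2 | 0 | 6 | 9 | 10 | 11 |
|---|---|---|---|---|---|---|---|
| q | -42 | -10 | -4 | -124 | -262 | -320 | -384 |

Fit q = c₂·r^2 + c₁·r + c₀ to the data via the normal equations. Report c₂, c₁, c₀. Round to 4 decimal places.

c₂ = -2.9272, c₁ = -2.3496, c₀ = -3.9416

Forming AᵀA = [[32770, 3204, 358]; [3204, 358, 30]; [358, 30, 7]] and Aᵀq = [-104862, -10338, -1146]ᵀ gives AᵀA·[c₂, c₁, c₀]ᵀ = Aᵀq.
Inverting the 3×3 Gram matrix, [c₂, c₁, c₀]ᵀ = [-129231/44149, -103731/44149, -174018/44149]ᵀ.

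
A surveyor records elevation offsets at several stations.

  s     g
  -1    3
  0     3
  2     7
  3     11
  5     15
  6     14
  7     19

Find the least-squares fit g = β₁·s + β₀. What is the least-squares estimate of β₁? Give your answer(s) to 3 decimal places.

Entries of MᵀM: Σs·s = 124, Σs = 22, Σ1 = 7.
And Σs·g = 336, Σg = 72.
Determinant 124·7 − 22² = 384.
β₁ = (336·7 − 22·72)/384 = 2; β₀ = (124·72 − 22·336)/384 = 4.

β₁ = 2.000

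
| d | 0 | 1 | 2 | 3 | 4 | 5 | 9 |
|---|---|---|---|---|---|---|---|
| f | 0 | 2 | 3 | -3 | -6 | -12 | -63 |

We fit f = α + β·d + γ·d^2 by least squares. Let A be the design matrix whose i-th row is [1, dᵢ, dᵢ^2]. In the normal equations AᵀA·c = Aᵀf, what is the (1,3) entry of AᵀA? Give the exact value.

Row 1 ↔ basis 1, column 3 ↔ basis d^2, so (AᵀA)_{1,3} = Σᵢ d^2 = (1)·(0) + (1)·(1) + (1)·(4) + (1)·(9) + (1)·(16) + (1)·(25) + (1)·(81) = 136.

136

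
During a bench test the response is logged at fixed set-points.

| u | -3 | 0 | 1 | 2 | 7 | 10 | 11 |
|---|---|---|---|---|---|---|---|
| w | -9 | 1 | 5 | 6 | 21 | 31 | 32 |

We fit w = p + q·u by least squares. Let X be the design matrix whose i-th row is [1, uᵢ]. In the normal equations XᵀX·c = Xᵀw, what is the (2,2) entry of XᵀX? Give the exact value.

284

Row 2 ↔ basis u, column 2 ↔ basis u, so (XᵀX)_{2,2} = Σᵢ (u)·(u) = (-3)·(-3) + (0)·(0) + (1)·(1) + (2)·(2) + (7)·(7) + (10)·(10) + (11)·(11) = 284.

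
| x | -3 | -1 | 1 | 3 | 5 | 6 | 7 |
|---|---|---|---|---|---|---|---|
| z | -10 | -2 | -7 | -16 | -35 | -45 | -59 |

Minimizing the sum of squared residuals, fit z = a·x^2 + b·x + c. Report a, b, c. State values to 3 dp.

Sums needed: Σx^2·x^2 = 4486, Σx^2·x = 684, Σx^2 = 130, Σx·x = 130, Σx = 18, Σ1 = 7.
Moment sums: Σx^2·z = -5629, Σx·z = -881, Σz = -174.
So MᵀM·[a, b, c]ᵀ = Mᵀz: [[4486, 684, 130]; [684, 130, 18]; [130, 18, 7]]·[a, b, c]ᵀ = [-5629, -881, -174]ᵀ.
Row-reducing yields a = -171797/178962, b = -69733/59654, c = -360014/89481.

a = -0.960, b = -1.169, c = -4.023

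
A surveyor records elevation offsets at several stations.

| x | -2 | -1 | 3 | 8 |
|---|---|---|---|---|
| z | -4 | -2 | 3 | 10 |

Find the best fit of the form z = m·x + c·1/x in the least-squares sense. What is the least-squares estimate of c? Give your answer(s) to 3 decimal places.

Compute the Gram sums: Σx·x = 78, Σx·1/x = 4, Σ1/x·1/x = 793/576.
And Σx·z = 99, Σ1/x·z = 25/4.
So AᵀA·[m, c]ᵀ = Aᵀz: [[78, 4]; [4, 793/576]]·[m, c]ᵀ = [99, 25/4]ᵀ.
Determinant 78·(793/576) − 4² = 8773/96.
m = (99·(793/576) − 4·(25/4))/(8773/96) = 21369/17546; c = (78·(25/4) − 4·99)/(8773/96) = 8784/8773.

c = 1.001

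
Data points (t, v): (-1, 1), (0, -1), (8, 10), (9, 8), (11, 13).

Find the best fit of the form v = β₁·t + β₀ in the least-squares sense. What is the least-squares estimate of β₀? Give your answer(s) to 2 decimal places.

β₀ = 0.56

Forming XᵀX = [[267, 27]; [27, 5]] and Xᵀv = [294, 31]ᵀ gives XᵀX·[β₁, β₀]ᵀ = Xᵀv.
Δ = 267·5 − 27² = 606.
β₁ = (294·5 − 27·31)/606 = 211/202; β₀ = (267·31 − 27·294)/606 = 113/202.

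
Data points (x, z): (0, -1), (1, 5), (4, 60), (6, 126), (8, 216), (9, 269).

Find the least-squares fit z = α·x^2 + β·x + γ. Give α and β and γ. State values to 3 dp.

α = 2.949, β = 3.510, γ = -1.206

With design matrix M, MᵀM = [[12210, 1522, 198]; [1522, 198, 28]; [198, 28, 6]] and Mᵀz = [41114, 5150, 675]ᵀ.
Solving the 3×3 system (Gaussian elimination) gives α = 108739/36870, β = 43139/12290, γ = -22229/18435.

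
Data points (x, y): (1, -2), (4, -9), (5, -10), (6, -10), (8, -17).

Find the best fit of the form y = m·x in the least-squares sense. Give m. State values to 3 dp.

m = -2.000

From the data, Σx·x = 142.
Moment sums: Σx·y = -284.
So MᵀM·[m]ᵀ = Mᵀy: [[142]]·[m]ᵀ = [-284]ᵀ.
m = (-284)/142 = -2.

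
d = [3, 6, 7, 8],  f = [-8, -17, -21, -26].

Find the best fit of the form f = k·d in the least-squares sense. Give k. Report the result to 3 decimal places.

The normal system XᵀX·[k]ᵀ = Xᵀf is [[158]]·[k]ᵀ = [-481]ᵀ.
Hence k = -481 / 158 ≈ -3.0443.

k = -3.044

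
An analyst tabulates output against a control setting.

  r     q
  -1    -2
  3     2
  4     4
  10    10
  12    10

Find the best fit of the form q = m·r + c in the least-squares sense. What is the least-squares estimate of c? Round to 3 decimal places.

The normal system XᵀX·[m, c]ᵀ = Xᵀq is [[270, 28]; [28, 5]]·[m, c]ᵀ = [244, 24]ᵀ.
Δ = 270·5 − 28² = 566.
m = (244·5 − 28·24)/566 = 274/283; c = (270·24 − 28·244)/566 = -176/283.

c = -0.622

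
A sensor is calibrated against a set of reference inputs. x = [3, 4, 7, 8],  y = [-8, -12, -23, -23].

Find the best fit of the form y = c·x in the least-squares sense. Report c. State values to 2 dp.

Sums needed: Σx·x = 138.
Right-hand side: Σx·y = -417.
MᵀM·[c]ᵀ = Mᵀy becomes [[138]]·[c]ᵀ = [-417]ᵀ.
Hence c = -417 / 138 ≈ -3.02174.

c = -3.02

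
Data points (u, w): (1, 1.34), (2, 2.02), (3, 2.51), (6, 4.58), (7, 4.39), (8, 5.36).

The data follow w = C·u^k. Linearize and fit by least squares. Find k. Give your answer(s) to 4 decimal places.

Linearized form: ln w = k·ln u + ln C. From the 6 transformed points,
Σln u = 7.6089, Σ(ln u)² = 13.0084, Σln w = 6.5960, Σln u·ln w = 10.5949.
Equations: 13.0084·k + 7.6089·ln C = 10.5949;  7.6089·k + 6·ln C = 6.5960.
Slope k = (n·Σln u·ln w − Σln u·Σln w)/(n·Σ(ln u)² − (Σln u)²) = (6·10.5949 − 7.6089·6.5960)/20.1558 = 0.66386; ln C = (Σln w − k·Σln u)/n = 0.25747.

k = 0.6639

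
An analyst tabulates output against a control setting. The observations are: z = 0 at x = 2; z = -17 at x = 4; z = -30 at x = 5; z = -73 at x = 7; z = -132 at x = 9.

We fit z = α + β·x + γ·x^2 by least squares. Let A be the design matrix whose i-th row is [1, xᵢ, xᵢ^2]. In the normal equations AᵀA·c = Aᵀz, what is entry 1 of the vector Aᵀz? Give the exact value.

Entry 1 ↔ basis 1, so (Aᵀz)_{1} = Σᵢ zᵢ = (1)·(0) + (1)·(-17) + (1)·(-30) + (1)·(-73) + (1)·(-132) = -252.

-252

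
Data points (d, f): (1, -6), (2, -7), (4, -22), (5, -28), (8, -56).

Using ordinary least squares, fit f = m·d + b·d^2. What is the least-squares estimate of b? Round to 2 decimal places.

Normal-equation sums: Σd·d = 110, Σd·d^2 = 710, Σd^2·d^2 = 4994.
For Mᵀf: Σd·f = -696, Σd^2·f = -4670.
det = 110·4994 − 710² = 45240.
m = ((-696)·4994 − 710·(-4670))/45240 = -40031/11310; b = (110·(-4670) − 710·(-696))/45240 = -977/2262.

b = -0.43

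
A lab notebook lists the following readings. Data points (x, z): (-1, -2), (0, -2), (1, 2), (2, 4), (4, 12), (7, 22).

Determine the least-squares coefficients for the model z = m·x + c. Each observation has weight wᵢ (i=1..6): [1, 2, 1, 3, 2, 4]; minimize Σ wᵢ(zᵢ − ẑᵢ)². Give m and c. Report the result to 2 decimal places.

Compute the Gram sums: Σwᵢ·x·x = 242, Σwᵢ·x = 42, Σwᵢ·1 = 13.
Right-hand side: Σwᵢ·x·z = 740, Σwᵢ·z = 120.
So MᵀWM·[m, c]ᵀ = MᵀWz: [[242, 42]; [42, 13]]·[m, c]ᵀ = [740, 120]ᵀ.
Eliminating c: 13·(row 1) − 42·(row 2) gives 1382·m = 13·740 − 42·120 = 4580, so m = 2290/691.
Then c = (120 − 42·(2290/691))/13 = -1020/691.

m = 3.31, c = -1.48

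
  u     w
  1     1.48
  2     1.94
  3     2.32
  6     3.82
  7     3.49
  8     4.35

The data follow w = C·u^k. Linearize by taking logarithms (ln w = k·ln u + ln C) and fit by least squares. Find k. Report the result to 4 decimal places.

k = 0.5122

Let Y = ln w. Fitting Y = k·ln u + ln C by least squares:
AᵀA = [[13.0084, 7.6089]; [7.6089, 6]], rhs = [9.2746, 5.9566]ᵀ  (here Σln u = 7.6089, Σ(ln u)² = 13.0084, Σln w = 5.9566, Σln u·ln w = 9.2746).
Slope k = (n·Σln u·ln w − Σln u·Σln w)/(n·Σ(ln u)² − (Σln u)²) = (6·9.2746 − 7.6089·5.9566)/20.1558 = 0.51224; ln C = (Σln w − k·Σln u)/n = 0.34317.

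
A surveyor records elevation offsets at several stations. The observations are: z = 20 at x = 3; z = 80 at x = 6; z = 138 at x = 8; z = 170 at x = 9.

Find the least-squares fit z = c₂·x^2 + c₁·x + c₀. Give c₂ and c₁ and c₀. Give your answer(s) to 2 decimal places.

MᵀM·[c₂, c₁, c₀]ᵀ = Mᵀz reads: 12034·c₂ + 1484·c₁ + 190·c₀ = 25662;  1484·c₂ + 190·c₁ + 26·c₀ = 3174;  190·c₂ + 26·c₁ + 4·c₀ = 408.
(Σx^2·x^2 = 12034, Σx^2·x = 1484, Σx^2 = 190, Σx·x = 190, Σx = 26, Σ1 = 4, Σx^2·z = 25662, Σx·z = 3174, Σz = 408.)
Solving the 3×3 system (Gaussian elimination) gives c₂ = 18/11, c₁ = 60/11, c₀ = -123/11.

c₂ = 1.64, c₁ = 5.45, c₀ = -11.18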